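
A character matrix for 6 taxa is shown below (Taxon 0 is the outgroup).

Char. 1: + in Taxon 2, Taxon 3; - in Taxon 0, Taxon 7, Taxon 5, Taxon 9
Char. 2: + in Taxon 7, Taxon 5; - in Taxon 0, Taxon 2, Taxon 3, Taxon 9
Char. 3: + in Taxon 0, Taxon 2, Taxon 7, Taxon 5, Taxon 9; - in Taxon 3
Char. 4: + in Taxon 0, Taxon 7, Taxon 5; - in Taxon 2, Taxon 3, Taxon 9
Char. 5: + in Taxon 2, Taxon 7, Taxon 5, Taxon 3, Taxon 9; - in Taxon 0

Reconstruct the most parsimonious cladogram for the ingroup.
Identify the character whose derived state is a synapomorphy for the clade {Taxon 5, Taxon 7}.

Character polarity is set by the outgroup: the derived state is whichever differs from the outgroup's state, so for Char. 3, Char. 4 the derived state is '-', and for the remaining characters it is '+'.
Char. 1: derived state '+' in Taxon 2 and Taxon 3 only — synapomorphy for {Taxon 2, Taxon 3}.
Char. 2: derived state '+' in Taxon 5 and Taxon 7 only — synapomorphy for {Taxon 5, Taxon 7}.
Char. 3 (derived state '-') is unique to Taxon 3 (autapomorphy; uninformative for grouping).
Char. 4: derived state '-' in Taxon 2, Taxon 3, and Taxon 9 only — synapomorphy for {Taxon 2, Taxon 3, Taxon 9}.
All ingroup taxa share the derived state '+' for Char. 5; it defines the ingroup but does not resolve relationships within it.
Most parsimonious ingroup topology: (((Taxon 2,Taxon 3),Taxon 9),(Taxon 7,Taxon 5)).
The clade {Taxon 5, Taxon 7} is supported by Char. 2: its derived state '+' occurs in exactly those taxa and in no other taxon (including the outgroup).

Char. 2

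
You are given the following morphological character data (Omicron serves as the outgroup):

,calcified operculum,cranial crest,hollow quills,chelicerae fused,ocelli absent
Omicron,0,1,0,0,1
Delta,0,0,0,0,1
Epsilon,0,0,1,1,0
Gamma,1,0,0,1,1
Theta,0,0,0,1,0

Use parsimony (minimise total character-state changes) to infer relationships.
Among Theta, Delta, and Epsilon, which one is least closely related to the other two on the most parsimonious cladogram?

Character polarity is set by the outgroup: the derived state is whichever differs from the outgroup's state, so for cranial crest, ocelli absent the derived state is '0', and for the remaining characters it is '1'.
calcified operculum (derived state '1') is unique to Gamma (autapomorphy; uninformative for grouping).
All ingroup taxa share the derived state '0' for cranial crest; it defines the ingroup but does not resolve relationships within it.
hollow quills (derived state '1') is unique to Epsilon (autapomorphy; uninformative for grouping).
chelicerae fused: derived state '1' in Epsilon, Gamma, and Theta only — synapomorphy for {Epsilon, Gamma, Theta}.
ocelli absent (derived state '0') is shared by Epsilon and Theta — a synapomorphy uniting that clade.
Most parsimonious ingroup topology: (Delta,((Epsilon,Theta),Gamma)).
Epsilon and Theta share a more recent common ancestor with each other than either does with Delta, so Delta is the least closely related of the three.

Delta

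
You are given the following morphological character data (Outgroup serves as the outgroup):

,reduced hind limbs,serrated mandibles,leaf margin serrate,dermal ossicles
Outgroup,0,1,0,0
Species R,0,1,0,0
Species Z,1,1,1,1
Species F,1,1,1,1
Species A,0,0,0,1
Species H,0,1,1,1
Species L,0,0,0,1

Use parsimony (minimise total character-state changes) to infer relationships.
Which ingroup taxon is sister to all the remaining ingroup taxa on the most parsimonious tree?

Species R

Character polarity is set by the outgroup: the derived state is whichever differs from the outgroup's state, so for serrated mandibles the derived state is '0', and for the remaining characters it is '1'.
reduced hind limbs (derived state '1') is shared by Species F and Species Z — a synapomorphy uniting that clade.
Only Species A and Species L show the derived state '0' for serrated mandibles, supporting them as a clade.
leaf margin serrate (derived state '1') is shared by Species F, Species H, and Species Z — a synapomorphy uniting that clade.
Only Species A, Species F, Species H, Species L, and Species Z show the derived state '1' for dermal ossicles, supporting them as a clade.
Most parsimonious ingroup topology: (Species R,(((Species Z,Species F),Species H),(Species A,Species L))).
Species R is sister to the clade containing all other ingroup taxa, so it is the earliest-diverging (most basal) ingroup lineage.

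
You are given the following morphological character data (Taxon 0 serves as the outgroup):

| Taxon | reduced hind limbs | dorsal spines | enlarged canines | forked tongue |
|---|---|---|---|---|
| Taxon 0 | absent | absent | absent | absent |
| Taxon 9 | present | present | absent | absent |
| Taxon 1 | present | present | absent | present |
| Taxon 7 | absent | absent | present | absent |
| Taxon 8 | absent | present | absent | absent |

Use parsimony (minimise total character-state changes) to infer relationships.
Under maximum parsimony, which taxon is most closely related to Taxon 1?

Taxon 9

The outgroup has state 'absent' for every character, so 'present' is the derived state throughout.
Only Taxon 1 and Taxon 9 show the derived state 'present' for reduced hind limbs, supporting them as a clade.
dorsal spines (derived state 'present') is shared by Taxon 1, Taxon 8, and Taxon 9 — a synapomorphy uniting that clade.
enlarged canines: derived state 'present' in Taxon 7 only — an autapomorphy, so it tells us nothing about relationships among taxa.
forked tongue: derived state 'present' in Taxon 1 only — an autapomorphy, so it tells us nothing about relationships among taxa.
Most parsimonious ingroup topology: (Taxon 7,((Taxon 9,Taxon 1),Taxon 8)).
Taxon 1 and Taxon 9 form a cherry on this tree, so they are sister taxa.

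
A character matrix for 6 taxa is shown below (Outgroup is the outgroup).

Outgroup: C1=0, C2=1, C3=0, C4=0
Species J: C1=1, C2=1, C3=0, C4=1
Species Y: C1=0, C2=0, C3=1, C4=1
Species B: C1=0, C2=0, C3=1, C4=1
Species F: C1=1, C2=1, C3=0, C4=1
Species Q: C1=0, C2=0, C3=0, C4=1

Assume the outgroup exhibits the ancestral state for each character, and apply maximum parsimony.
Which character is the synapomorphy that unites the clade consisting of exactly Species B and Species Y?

Character polarity is set by the outgroup: the derived state is whichever differs from the outgroup's state, so for C2 the derived state is '0', and for the remaining characters it is '1'.
Only Species F and Species J show the derived state '1' for C1, supporting them as a clade.
C2 (derived state '0') is shared by Species B, Species Q, and Species Y — a synapomorphy uniting that clade.
Only Species B and Species Y show the derived state '1' for C3, supporting them as a clade.
C4 (derived state '1') is shared by all ingroup taxa — unites the whole ingroup.
Most parsimonious ingroup topology: ((Species J,Species F),((Species Y,Species B),Species Q)).
The clade {Species B, Species Y} is supported by C3: its derived state '1' occurs in exactly those taxa and in no other taxon (including the outgroup).

C3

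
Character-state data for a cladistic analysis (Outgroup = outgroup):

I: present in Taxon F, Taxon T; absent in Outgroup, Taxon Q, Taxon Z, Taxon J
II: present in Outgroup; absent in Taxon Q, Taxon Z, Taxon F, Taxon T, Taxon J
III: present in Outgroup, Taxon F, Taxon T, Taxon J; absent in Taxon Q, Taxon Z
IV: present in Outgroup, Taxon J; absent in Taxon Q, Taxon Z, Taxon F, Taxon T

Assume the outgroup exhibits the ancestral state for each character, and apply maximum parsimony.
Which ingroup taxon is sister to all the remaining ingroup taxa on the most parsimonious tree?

Character polarity is set by the outgroup: the derived state is whichever differs from the outgroup's state, so for II, III, IV the derived state is 'absent', and for the remaining characters it is 'present'.
Only Taxon F and Taxon T show the derived state 'present' for I, supporting them as a clade.
All ingroup taxa share the derived state 'absent' for II; it defines the ingroup but does not resolve relationships within it.
Only Taxon Q and Taxon Z show the derived state 'absent' for III, supporting them as a clade.
IV (derived state 'absent') is shared by Taxon F, Taxon Q, Taxon T, and Taxon Z — a synapomorphy uniting that clade.
Most parsimonious ingroup topology: (((Taxon Q,Taxon Z),(Taxon F,Taxon T)),Taxon J).
Taxon J is sister to the clade containing all other ingroup taxa, so it is the earliest-diverging (most basal) ingroup lineage.

Taxon J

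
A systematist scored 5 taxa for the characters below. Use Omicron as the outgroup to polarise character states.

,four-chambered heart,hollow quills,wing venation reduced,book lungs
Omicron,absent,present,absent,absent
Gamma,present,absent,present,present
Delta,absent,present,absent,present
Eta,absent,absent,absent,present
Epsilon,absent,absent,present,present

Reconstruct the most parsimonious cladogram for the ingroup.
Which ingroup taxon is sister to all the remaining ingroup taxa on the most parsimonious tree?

Character polarity is set by the outgroup: the derived state is whichever differs from the outgroup's state, so for hollow quills the derived state is 'absent', and for the remaining characters it is 'present'.
four-chambered heart (derived state 'present') is unique to Gamma (autapomorphy; uninformative for grouping).
Only Epsilon, Eta, and Gamma show the derived state 'absent' for hollow quills, supporting them as a clade.
wing venation reduced (derived state 'present') is shared by Epsilon and Gamma — a synapomorphy uniting that clade.
book lungs (derived state 'present') is shared by all ingroup taxa — unites the whole ingroup.
Most parsimonious ingroup topology: (((Gamma,Epsilon),Eta),Delta).
Delta is sister to the clade containing all other ingroup taxa, so it is the earliest-diverging (most basal) ingroup lineage.

Delta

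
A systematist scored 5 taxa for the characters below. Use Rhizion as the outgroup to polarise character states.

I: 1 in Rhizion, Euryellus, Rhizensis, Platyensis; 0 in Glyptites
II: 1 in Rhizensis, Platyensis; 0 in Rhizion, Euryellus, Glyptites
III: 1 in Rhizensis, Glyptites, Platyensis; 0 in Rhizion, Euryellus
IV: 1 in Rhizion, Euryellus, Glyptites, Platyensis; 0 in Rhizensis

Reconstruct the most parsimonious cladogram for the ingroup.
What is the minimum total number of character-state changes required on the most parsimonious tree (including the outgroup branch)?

4

Character polarity is set by the outgroup: the derived state is whichever differs from the outgroup's state, so for I, IV the derived state is '0', and for the remaining characters it is '1'.
I: derived state '0' in Glyptites only — an autapomorphy, so it tells us nothing about relationships among taxa.
II: derived state '1' in Platyensis and Rhizensis only — synapomorphy for {Platyensis, Rhizensis}.
III: derived state '1' in Glyptites, Platyensis, and Rhizensis only — synapomorphy for {Glyptites, Platyensis, Rhizensis}.
IV: derived state '0' in Rhizensis only — an autapomorphy, so it tells us nothing about relationships among taxa.
Most parsimonious ingroup topology: (Euryellus,((Rhizensis,Platyensis),Glyptites)).
Changes per character on this tree: I: 1; II: 1; III: 1; IV: 1.
Total = 4.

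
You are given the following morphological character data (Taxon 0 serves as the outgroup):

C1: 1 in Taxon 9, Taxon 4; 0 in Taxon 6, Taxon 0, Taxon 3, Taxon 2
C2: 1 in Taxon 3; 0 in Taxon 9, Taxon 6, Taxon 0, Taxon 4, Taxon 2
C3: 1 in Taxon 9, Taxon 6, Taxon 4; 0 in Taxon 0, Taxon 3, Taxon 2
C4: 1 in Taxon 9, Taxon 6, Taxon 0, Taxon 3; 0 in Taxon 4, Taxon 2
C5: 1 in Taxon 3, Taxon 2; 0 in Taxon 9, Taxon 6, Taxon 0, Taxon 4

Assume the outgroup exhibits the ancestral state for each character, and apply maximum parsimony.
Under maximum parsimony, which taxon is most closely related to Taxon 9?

Character polarity is set by the outgroup: the derived state is whichever differs from the outgroup's state, so for C4 the derived state is '0', and for the remaining characters it is '1'.
Only Taxon 4 and Taxon 9 show the derived state '1' for C1, supporting them as a clade.
C2: derived state '1' in Taxon 3 only — an autapomorphy, so it tells us nothing about relationships among taxa.
C3 (derived state '1') is shared by Taxon 4, Taxon 6, and Taxon 9 — a synapomorphy uniting that clade.
C4 (state '0') occurs in Taxon 2 and Taxon 4 but conflicts with the nesting implied by the other characters — most parsimoniously interpreted as homoplasy.
Only Taxon 2 and Taxon 3 show the derived state '1' for C5, supporting them as a clade.
Most parsimonious ingroup topology: ((Taxon 3,Taxon 2),((Taxon 4,Taxon 9),Taxon 6)).
Taxon 9 and Taxon 4 form a cherry on this tree, so they are sister taxa.

Taxon 4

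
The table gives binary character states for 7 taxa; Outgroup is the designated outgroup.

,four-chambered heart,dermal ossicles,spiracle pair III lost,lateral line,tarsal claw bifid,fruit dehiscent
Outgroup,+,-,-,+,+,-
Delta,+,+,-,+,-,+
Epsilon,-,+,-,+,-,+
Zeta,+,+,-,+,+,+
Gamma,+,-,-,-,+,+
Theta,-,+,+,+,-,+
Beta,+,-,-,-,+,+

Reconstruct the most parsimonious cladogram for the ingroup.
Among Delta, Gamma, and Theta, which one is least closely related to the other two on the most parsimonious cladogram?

Gamma

Character polarity is set by the outgroup: the derived state is whichever differs from the outgroup's state, so for four-chambered heart, lateral line, tarsal claw bifid the derived state is '-', and for the remaining characters it is '+'.
four-chambered heart (derived state '-') is shared by Epsilon and Theta — a synapomorphy uniting that clade.
dermal ossicles (derived state '+') is shared by Delta, Epsilon, Theta, and Zeta — a synapomorphy uniting that clade.
spiracle pair III lost: derived state '+' in Theta only — an autapomorphy, so it tells us nothing about relationships among taxa.
Only Beta and Gamma show the derived state '-' for lateral line, supporting them as a clade.
tarsal claw bifid: derived state '-' in Delta, Epsilon, and Theta only — synapomorphy for {Delta, Epsilon, Theta}.
fruit dehiscent (derived state '+') is shared by all ingroup taxa — unites the whole ingroup.
Most parsimonious ingroup topology: (((Delta,(Epsilon,Theta)),Zeta),(Gamma,Beta)).
Theta and Delta share a more recent common ancestor with each other than either does with Gamma, so Gamma is the least closely related of the three.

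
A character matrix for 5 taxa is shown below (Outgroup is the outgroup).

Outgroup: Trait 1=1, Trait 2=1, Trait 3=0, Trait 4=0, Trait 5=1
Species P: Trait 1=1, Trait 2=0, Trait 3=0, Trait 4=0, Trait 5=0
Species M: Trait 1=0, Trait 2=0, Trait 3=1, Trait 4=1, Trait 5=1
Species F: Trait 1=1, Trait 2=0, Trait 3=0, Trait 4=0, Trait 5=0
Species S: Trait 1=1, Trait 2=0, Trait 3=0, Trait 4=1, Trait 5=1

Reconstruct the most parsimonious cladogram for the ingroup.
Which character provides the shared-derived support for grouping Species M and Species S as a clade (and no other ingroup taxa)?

Character polarity is set by the outgroup: the derived state is whichever differs from the outgroup's state, so for Trait 1, Trait 2, Trait 5 the derived state is '0', and for the remaining characters it is '1'.
Trait 1 (derived state '0') is unique to Species M (autapomorphy; uninformative for grouping).
Trait 2 (derived state '0') is shared by all ingroup taxa — unites the whole ingroup.
Trait 3 (derived state '1') is unique to Species M (autapomorphy; uninformative for grouping).
Only Species M and Species S show the derived state '1' for Trait 4, supporting them as a clade.
Trait 5 (derived state '0') is shared by Species F and Species P — a synapomorphy uniting that clade.
Most parsimonious ingroup topology: ((Species P,Species F),(Species M,Species S)).
The clade {Species M, Species S} is supported by Trait 4: its derived state '1' occurs in exactly those taxa and in no other taxon (including the outgroup).

Trait 4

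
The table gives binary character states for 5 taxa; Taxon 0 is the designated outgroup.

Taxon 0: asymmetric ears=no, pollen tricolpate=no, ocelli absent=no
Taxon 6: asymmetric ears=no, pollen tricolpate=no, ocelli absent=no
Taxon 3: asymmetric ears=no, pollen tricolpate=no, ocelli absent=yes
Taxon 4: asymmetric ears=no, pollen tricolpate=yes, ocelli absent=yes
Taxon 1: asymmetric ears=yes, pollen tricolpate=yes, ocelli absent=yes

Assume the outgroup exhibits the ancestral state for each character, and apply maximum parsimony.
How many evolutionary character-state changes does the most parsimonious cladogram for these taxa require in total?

3

The outgroup has state 'no' for every character, so 'yes' is the derived state throughout.
asymmetric ears: derived state 'yes' in Taxon 1 only — an autapomorphy, so it tells us nothing about relationships among taxa.
Only Taxon 1 and Taxon 4 show the derived state 'yes' for pollen tricolpate, supporting them as a clade.
ocelli absent (derived state 'yes') is shared by Taxon 1, Taxon 3, and Taxon 4 — a synapomorphy uniting that clade.
Most parsimonious ingroup topology: (Taxon 6,(Taxon 3,(Taxon 4,Taxon 1))).
Changes per character on this tree: asymmetric ears: 1; pollen tricolpate: 1; ocelli absent: 1.
Total = 3.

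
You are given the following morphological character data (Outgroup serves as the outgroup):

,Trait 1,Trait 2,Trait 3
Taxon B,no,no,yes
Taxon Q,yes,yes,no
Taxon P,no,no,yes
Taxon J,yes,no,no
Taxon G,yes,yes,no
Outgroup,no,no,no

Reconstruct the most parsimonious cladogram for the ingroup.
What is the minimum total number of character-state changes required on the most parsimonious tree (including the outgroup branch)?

3

The outgroup has state 'no' for every character, so 'yes' is the derived state throughout.
Trait 1 (derived state 'yes') is shared by Taxon G, Taxon J, and Taxon Q — a synapomorphy uniting that clade.
Trait 2: derived state 'yes' in Taxon G and Taxon Q only — synapomorphy for {Taxon G, Taxon Q}.
Trait 3 (derived state 'yes') is shared by Taxon B and Taxon P — a synapomorphy uniting that clade.
Most parsimonious ingroup topology: (((Taxon G,Taxon Q),Taxon J),(Taxon B,Taxon P)).
Changes per character on this tree: Trait 1: 1; Trait 2: 1; Trait 3: 1.
Total = 3.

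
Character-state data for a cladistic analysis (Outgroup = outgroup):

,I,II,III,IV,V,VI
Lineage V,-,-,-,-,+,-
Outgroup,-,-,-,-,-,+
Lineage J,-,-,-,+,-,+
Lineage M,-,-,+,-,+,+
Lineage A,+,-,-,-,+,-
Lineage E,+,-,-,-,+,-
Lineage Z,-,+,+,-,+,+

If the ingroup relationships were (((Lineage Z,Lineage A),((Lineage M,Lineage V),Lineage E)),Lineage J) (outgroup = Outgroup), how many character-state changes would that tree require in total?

Map each character onto (((Lineage Z,Lineage A),((Lineage M,Lineage V),Lineage E)),Lineage J) (rooted by Outgroup) and count the minimum state changes it requires (Fitch parsimony):
I: 2; II: 1; III: 2; IV: 1; V: 1; VI: 3.
Total tree length = 10.

10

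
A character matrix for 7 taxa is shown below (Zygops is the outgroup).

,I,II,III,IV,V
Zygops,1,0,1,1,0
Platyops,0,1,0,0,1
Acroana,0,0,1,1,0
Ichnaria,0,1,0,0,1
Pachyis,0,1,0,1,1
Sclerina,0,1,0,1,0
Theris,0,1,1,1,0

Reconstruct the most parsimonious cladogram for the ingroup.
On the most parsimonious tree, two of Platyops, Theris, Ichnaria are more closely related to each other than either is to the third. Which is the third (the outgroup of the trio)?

Theris

Character polarity is set by the outgroup: the derived state is whichever differs from the outgroup's state, so for I, III, IV the derived state is '0', and for the remaining characters it is '1'.
All ingroup taxa share the derived state '0' for I; it defines the ingroup but does not resolve relationships within it.
II (derived state '1') is shared by Ichnaria, Pachyis, Platyops, Sclerina, and Theris — a synapomorphy uniting that clade.
III (derived state '0') is shared by Ichnaria, Pachyis, Platyops, and Sclerina — a synapomorphy uniting that clade.
IV: derived state '0' in Ichnaria and Platyops only — synapomorphy for {Ichnaria, Platyops}.
V (derived state '1') is shared by Ichnaria, Pachyis, and Platyops — a synapomorphy uniting that clade.
Most parsimonious ingroup topology: (((((Platyops,Ichnaria),Pachyis),Sclerina),Theris),Acroana).
Ichnaria and Platyops share a more recent common ancestor with each other than either does with Theris, so Theris is the least closely related of the three.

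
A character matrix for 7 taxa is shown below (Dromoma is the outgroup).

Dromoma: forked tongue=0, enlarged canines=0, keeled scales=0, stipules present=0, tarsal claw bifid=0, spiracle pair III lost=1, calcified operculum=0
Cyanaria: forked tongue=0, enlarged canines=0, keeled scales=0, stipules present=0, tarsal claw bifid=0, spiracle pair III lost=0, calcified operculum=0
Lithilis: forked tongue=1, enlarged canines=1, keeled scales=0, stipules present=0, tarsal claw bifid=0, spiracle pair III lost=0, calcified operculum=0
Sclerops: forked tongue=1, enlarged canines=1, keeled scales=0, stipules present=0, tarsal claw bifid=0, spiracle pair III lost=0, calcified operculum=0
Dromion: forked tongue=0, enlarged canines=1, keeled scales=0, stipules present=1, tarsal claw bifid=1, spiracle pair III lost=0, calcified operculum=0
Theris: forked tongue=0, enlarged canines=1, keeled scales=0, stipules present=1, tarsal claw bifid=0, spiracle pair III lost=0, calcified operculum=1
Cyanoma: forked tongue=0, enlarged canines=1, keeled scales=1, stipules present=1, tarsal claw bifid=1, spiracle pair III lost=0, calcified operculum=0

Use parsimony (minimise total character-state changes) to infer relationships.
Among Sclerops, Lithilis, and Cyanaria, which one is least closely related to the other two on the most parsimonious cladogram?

Cyanaria

Character polarity is set by the outgroup: the derived state is whichever differs from the outgroup's state, so for spiracle pair III lost the derived state is '0', and for the remaining characters it is '1'.
Only Lithilis and Sclerops show the derived state '1' for forked tongue, supporting them as a clade.
Only Cyanoma, Dromion, Lithilis, Sclerops, and Theris show the derived state '1' for enlarged canines, supporting them as a clade.
keeled scales: derived state '1' in Cyanoma only — an autapomorphy, so it tells us nothing about relationships among taxa.
stipules present: derived state '1' in Cyanoma, Dromion, and Theris only — synapomorphy for {Cyanoma, Dromion, Theris}.
Only Cyanoma and Dromion show the derived state '1' for tarsal claw bifid, supporting them as a clade.
All ingroup taxa share the derived state '0' for spiracle pair III lost; it defines the ingroup but does not resolve relationships within it.
calcified operculum: derived state '1' in Theris only — an autapomorphy, so it tells us nothing about relationships among taxa.
Most parsimonious ingroup topology: (Cyanaria,((Lithilis,Sclerops),((Dromion,Cyanoma),Theris))).
Sclerops and Lithilis share a more recent common ancestor with each other than either does with Cyanaria, so Cyanaria is the least closely related of the three.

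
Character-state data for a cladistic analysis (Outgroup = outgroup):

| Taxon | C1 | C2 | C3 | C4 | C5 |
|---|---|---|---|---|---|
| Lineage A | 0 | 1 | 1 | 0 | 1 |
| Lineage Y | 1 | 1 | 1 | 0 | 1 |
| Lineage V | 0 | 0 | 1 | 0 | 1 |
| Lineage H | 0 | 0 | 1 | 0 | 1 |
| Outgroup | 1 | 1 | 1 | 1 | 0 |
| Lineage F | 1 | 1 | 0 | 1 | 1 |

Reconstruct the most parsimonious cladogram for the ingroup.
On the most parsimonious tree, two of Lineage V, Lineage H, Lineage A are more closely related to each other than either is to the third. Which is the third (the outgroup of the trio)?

Lineage A

Character polarity is set by the outgroup: the derived state is whichever differs from the outgroup's state, so for C1, C2, C3, C4 the derived state is '0', and for the remaining characters it is '1'.
C1: derived state '0' in Lineage A, Lineage H, and Lineage V only — synapomorphy for {Lineage A, Lineage H, Lineage V}.
C2: derived state '0' in Lineage H and Lineage V only — synapomorphy for {Lineage H, Lineage V}.
C3: derived state '0' in Lineage F only — an autapomorphy, so it tells us nothing about relationships among taxa.
Only Lineage A, Lineage H, Lineage V, and Lineage Y show the derived state '0' for C4, supporting them as a clade.
C5 (derived state '1') is shared by all ingroup taxa — unites the whole ingroup.
Most parsimonious ingroup topology: ((((Lineage H,Lineage V),Lineage A),Lineage Y),Lineage F).
Lineage H and Lineage V share a more recent common ancestor with each other than either does with Lineage A, so Lineage A is the least closely related of the three.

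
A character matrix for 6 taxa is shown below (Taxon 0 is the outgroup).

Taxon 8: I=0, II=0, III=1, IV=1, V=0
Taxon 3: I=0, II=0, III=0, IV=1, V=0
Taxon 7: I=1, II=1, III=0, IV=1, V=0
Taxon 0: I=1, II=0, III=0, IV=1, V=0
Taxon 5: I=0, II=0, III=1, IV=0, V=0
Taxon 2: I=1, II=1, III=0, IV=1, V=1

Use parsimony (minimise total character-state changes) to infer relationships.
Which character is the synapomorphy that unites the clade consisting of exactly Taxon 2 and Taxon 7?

II

Character polarity is set by the outgroup: the derived state is whichever differs from the outgroup's state, so for I, IV the derived state is '0', and for the remaining characters it is '1'.
I: derived state '0' in Taxon 3, Taxon 5, and Taxon 8 only — synapomorphy for {Taxon 3, Taxon 5, Taxon 8}.
Only Taxon 2 and Taxon 7 show the derived state '1' for II, supporting them as a clade.
III: derived state '1' in Taxon 5 and Taxon 8 only — synapomorphy for {Taxon 5, Taxon 8}.
IV (derived state '0') is unique to Taxon 5 (autapomorphy; uninformative for grouping).
V (derived state '1') is unique to Taxon 2 (autapomorphy; uninformative for grouping).
Most parsimonious ingroup topology: ((Taxon 3,(Taxon 5,Taxon 8)),(Taxon 7,Taxon 2)).
The clade {Taxon 2, Taxon 7} is supported by II: its derived state '1' occurs in exactly those taxa and in no other taxon (including the outgroup).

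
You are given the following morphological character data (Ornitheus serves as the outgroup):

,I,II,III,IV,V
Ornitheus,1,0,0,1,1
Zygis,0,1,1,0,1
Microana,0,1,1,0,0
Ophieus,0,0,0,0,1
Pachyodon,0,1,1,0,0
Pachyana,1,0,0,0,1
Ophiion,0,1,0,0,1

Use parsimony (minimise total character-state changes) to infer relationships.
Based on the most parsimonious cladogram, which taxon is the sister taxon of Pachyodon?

Microana

Character polarity is set by the outgroup: the derived state is whichever differs from the outgroup's state, so for I, IV, V the derived state is '0', and for the remaining characters it is '1'.
I (derived state '0') is shared by Microana, Ophieus, Ophiion, Pachyodon, and Zygis — a synapomorphy uniting that clade.
II (derived state '1') is shared by Microana, Ophiion, Pachyodon, and Zygis — a synapomorphy uniting that clade.
III: derived state '1' in Microana, Pachyodon, and Zygis only — synapomorphy for {Microana, Pachyodon, Zygis}.
IV (derived state '0') is shared by all ingroup taxa — unites the whole ingroup.
V: derived state '0' in Microana and Pachyodon only — synapomorphy for {Microana, Pachyodon}.
Most parsimonious ingroup topology: ((((Zygis,(Microana,Pachyodon)),Ophiion),Ophieus),Pachyana).
Pachyodon and Microana form a cherry on this tree, so they are sister taxa.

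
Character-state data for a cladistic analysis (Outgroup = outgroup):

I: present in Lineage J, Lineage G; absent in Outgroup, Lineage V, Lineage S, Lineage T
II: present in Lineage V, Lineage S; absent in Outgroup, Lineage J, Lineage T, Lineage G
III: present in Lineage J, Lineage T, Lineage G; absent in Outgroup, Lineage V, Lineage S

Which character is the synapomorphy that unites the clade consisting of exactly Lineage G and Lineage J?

The outgroup has state 'absent' for every character, so 'present' is the derived state throughout.
I: derived state 'present' in Lineage G and Lineage J only — synapomorphy for {Lineage G, Lineage J}.
II: derived state 'present' in Lineage S and Lineage V only — synapomorphy for {Lineage S, Lineage V}.
III (derived state 'present') is shared by Lineage G, Lineage J, and Lineage T — a synapomorphy uniting that clade.
Most parsimonious ingroup topology: ((Lineage V,Lineage S),((Lineage J,Lineage G),Lineage T)).
The clade {Lineage G, Lineage J} is supported by I: its derived state 'present' occurs in exactly those taxa and in no other taxon (including the outgroup).

I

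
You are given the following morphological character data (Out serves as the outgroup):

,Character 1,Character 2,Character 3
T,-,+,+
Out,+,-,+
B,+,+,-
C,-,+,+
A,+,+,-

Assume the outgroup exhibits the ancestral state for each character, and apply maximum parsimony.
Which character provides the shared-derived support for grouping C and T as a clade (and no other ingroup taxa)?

Character polarity is set by the outgroup: the derived state is whichever differs from the outgroup's state, so for Character 1, Character 3 the derived state is '-', and for the remaining characters it is '+'.
Only C and T show the derived state '-' for Character 1, supporting them as a clade.
Character 2 (derived state '+') is shared by all ingroup taxa — unites the whole ingroup.
Character 3: derived state '-' in A and B only — synapomorphy for {A, B}.
Most parsimonious ingroup topology: ((C,T),(A,B)).
The clade {C, T} is supported by Character 1: its derived state '-' occurs in exactly those taxa and in no other taxon (including the outgroup).

Character 1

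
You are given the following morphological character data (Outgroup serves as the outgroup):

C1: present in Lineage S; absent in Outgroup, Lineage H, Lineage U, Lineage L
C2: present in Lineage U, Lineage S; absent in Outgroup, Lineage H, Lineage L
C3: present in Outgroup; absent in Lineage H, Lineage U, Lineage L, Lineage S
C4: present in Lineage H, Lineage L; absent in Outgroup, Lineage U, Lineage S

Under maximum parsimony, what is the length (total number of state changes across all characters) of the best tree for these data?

Character polarity is set by the outgroup: the derived state is whichever differs from the outgroup's state, so for C3 the derived state is 'absent', and for the remaining characters it is 'present'.
C1: derived state 'present' in Lineage S only — an autapomorphy, so it tells us nothing about relationships among taxa.
C2: derived state 'present' in Lineage S and Lineage U only — synapomorphy for {Lineage S, Lineage U}.
C3 (derived state 'absent') is shared by all ingroup taxa — unites the whole ingroup.
Only Lineage H and Lineage L show the derived state 'present' for C4, supporting them as a clade.
Most parsimonious ingroup topology: ((Lineage H,Lineage L),(Lineage U,Lineage S)).
Changes per character on this tree: C1: 1; C2: 1; C3: 1; C4: 1.
Total = 4.

4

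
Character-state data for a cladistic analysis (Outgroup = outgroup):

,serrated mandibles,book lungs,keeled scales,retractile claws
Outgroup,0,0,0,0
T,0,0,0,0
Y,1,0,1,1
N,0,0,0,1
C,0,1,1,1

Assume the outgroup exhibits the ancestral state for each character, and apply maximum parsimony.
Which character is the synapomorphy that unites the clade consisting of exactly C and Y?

The outgroup has state '0' for every character, so '1' is the derived state throughout.
serrated mandibles: derived state '1' in Y only — an autapomorphy, so it tells us nothing about relationships among taxa.
book lungs: derived state '1' in C only — an autapomorphy, so it tells us nothing about relationships among taxa.
keeled scales (derived state '1') is shared by C and Y — a synapomorphy uniting that clade.
retractile claws: derived state '1' in C, N, and Y only — synapomorphy for {C, N, Y}.
Most parsimonious ingroup topology: (T,((Y,C),N)).
The clade {C, Y} is supported by keeled scales: its derived state '1' occurs in exactly those taxa and in no other taxon (including the outgroup).

keeled scales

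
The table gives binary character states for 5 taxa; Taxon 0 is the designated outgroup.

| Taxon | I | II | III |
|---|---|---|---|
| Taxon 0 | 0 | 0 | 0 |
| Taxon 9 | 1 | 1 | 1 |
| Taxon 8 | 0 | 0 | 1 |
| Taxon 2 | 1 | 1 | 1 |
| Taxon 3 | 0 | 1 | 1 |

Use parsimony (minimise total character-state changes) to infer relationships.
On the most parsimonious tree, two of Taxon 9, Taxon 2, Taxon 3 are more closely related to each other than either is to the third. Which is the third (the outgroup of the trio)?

Taxon 3

The outgroup has state '0' for every character, so '1' is the derived state throughout.
I: derived state '1' in Taxon 2 and Taxon 9 only — synapomorphy for {Taxon 2, Taxon 9}.
II: derived state '1' in Taxon 2, Taxon 3, and Taxon 9 only — synapomorphy for {Taxon 2, Taxon 3, Taxon 9}.
All ingroup taxa share the derived state '1' for III; it defines the ingroup but does not resolve relationships within it.
Most parsimonious ingroup topology: (((Taxon 9,Taxon 2),Taxon 3),Taxon 8).
Taxon 2 and Taxon 9 share a more recent common ancestor with each other than either does with Taxon 3, so Taxon 3 is the least closely related of the three.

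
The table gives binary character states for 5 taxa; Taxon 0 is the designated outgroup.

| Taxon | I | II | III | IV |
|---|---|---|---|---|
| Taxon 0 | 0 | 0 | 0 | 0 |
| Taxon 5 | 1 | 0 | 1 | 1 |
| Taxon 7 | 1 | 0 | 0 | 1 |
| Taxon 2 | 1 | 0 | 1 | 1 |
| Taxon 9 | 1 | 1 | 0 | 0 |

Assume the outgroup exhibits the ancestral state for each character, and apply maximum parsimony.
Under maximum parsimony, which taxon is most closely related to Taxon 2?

Taxon 5

The outgroup has state '0' for every character, so '1' is the derived state throughout.
All ingroup taxa share the derived state '1' for I; it defines the ingroup but does not resolve relationships within it.
II (derived state '1') is unique to Taxon 9 (autapomorphy; uninformative for grouping).
Only Taxon 2 and Taxon 5 show the derived state '1' for III, supporting them as a clade.
IV (derived state '1') is shared by Taxon 2, Taxon 5, and Taxon 7 — a synapomorphy uniting that clade.
Most parsimonious ingroup topology: (((Taxon 5,Taxon 2),Taxon 7),Taxon 9).
Taxon 2 and Taxon 5 form a cherry on this tree, so they are sister taxa.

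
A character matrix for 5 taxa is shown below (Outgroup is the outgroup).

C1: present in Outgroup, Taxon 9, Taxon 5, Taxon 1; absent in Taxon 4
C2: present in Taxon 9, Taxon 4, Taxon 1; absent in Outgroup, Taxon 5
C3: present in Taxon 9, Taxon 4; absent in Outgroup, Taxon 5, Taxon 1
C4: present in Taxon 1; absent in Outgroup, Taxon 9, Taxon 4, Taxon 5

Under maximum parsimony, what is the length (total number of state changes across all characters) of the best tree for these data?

4

Character polarity is set by the outgroup: the derived state is whichever differs from the outgroup's state, so for C1 the derived state is 'absent', and for the remaining characters it is 'present'.
C1: derived state 'absent' in Taxon 4 only — an autapomorphy, so it tells us nothing about relationships among taxa.
C2 (derived state 'present') is shared by Taxon 1, Taxon 4, and Taxon 9 — a synapomorphy uniting that clade.
C3 (derived state 'present') is shared by Taxon 4 and Taxon 9 — a synapomorphy uniting that clade.
C4: derived state 'present' in Taxon 1 only — an autapomorphy, so it tells us nothing about relationships among taxa.
Most parsimonious ingroup topology: (((Taxon 9,Taxon 4),Taxon 1),Taxon 5).
Changes per character on this tree: C1: 1; C2: 1; C3: 1; C4: 1.
Total = 4.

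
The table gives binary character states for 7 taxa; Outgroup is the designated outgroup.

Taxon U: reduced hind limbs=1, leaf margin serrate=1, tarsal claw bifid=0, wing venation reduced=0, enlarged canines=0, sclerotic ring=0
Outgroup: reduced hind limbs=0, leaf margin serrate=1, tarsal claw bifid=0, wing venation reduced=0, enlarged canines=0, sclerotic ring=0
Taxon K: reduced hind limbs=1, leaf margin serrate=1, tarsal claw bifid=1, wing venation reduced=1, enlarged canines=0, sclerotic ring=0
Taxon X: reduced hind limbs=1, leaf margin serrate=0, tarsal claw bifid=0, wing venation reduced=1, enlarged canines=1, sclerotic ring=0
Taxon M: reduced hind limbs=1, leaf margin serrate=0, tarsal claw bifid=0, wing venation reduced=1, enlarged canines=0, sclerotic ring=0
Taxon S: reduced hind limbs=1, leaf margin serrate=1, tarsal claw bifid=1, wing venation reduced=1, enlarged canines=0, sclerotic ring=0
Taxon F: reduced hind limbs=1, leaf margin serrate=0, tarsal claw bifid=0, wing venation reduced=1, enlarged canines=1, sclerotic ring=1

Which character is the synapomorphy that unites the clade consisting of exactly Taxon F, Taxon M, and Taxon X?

leaf margin serrate

Character polarity is set by the outgroup: the derived state is whichever differs from the outgroup's state, so for leaf margin serrate the derived state is '0', and for the remaining characters it is '1'.
reduced hind limbs (derived state '1') is shared by all ingroup taxa — unites the whole ingroup.
leaf margin serrate: derived state '0' in Taxon F, Taxon M, and Taxon X only — synapomorphy for {Taxon F, Taxon M, Taxon X}.
Only Taxon K and Taxon S show the derived state '1' for tarsal claw bifid, supporting them as a clade.
Only Taxon F, Taxon K, Taxon M, Taxon S, and Taxon X show the derived state '1' for wing venation reduced, supporting them as a clade.
Only Taxon F and Taxon X show the derived state '1' for enlarged canines, supporting them as a clade.
sclerotic ring: derived state '1' in Taxon F only — an autapomorphy, so it tells us nothing about relationships among taxa.
Most parsimonious ingroup topology: (Taxon U,(((Taxon F,Taxon X),Taxon M),(Taxon K,Taxon S))).
The clade {Taxon F, Taxon M, Taxon X} is supported by leaf margin serrate: its derived state '0' occurs in exactly those taxa and in no other taxon (including the outgroup).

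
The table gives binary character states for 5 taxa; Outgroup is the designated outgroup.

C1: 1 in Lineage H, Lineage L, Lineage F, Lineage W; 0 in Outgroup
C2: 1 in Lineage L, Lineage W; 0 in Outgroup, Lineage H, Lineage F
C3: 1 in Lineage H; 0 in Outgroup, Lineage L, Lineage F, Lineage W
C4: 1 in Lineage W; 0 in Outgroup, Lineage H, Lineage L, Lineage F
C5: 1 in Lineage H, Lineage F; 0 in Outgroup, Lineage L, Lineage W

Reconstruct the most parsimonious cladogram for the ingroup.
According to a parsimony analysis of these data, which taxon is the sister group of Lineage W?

Lineage L

The outgroup has state '0' for every character, so '1' is the derived state throughout.
All ingroup taxa share the derived state '1' for C1; it defines the ingroup but does not resolve relationships within it.
C2: derived state '1' in Lineage L and Lineage W only — synapomorphy for {Lineage L, Lineage W}.
C3: derived state '1' in Lineage H only — an autapomorphy, so it tells us nothing about relationships among taxa.
C4 (derived state '1') is unique to Lineage W (autapomorphy; uninformative for grouping).
C5 (derived state '1') is shared by Lineage F and Lineage H — a synapomorphy uniting that clade.
Most parsimonious ingroup topology: ((Lineage H,Lineage F),(Lineage L,Lineage W)).
Lineage W and Lineage L form a cherry on this tree, so they are sister taxa.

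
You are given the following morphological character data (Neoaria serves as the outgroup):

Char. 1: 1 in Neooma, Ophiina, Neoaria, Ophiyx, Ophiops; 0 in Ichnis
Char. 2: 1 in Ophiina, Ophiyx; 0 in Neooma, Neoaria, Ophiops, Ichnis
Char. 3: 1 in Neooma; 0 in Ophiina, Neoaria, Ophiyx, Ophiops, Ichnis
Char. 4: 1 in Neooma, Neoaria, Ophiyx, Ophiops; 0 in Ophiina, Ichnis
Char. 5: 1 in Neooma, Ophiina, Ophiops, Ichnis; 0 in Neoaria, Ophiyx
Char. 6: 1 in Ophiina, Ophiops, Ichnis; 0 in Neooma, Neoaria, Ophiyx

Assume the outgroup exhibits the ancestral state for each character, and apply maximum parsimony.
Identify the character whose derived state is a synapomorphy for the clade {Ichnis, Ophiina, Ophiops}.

Char. 6

Character polarity is set by the outgroup: the derived state is whichever differs from the outgroup's state, so for Char. 1, Char. 4 the derived state is '0', and for the remaining characters it is '1'.
Char. 1 (derived state '0') is unique to Ichnis (autapomorphy; uninformative for grouping).
Char. 2 (state '1') occurs in Ophiina and Ophiyx but conflicts with the nesting implied by the other characters — most parsimoniously interpreted as homoplasy.
Char. 3: derived state '1' in Neooma only — an autapomorphy, so it tells us nothing about relationships among taxa.
Only Ichnis and Ophiina show the derived state '0' for Char. 4, supporting them as a clade.
Char. 5 (derived state '1') is shared by Ichnis, Neooma, Ophiina, and Ophiops — a synapomorphy uniting that clade.
Char. 6: derived state '1' in Ichnis, Ophiina, and Ophiops only — synapomorphy for {Ichnis, Ophiina, Ophiops}.
Most parsimonious ingroup topology: ((((Ophiina,Ichnis),Ophiops),Neooma),Ophiyx).
The clade {Ichnis, Ophiina, Ophiops} is supported by Char. 6: its derived state '1' occurs in exactly those taxa and in no other taxon (including the outgroup).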